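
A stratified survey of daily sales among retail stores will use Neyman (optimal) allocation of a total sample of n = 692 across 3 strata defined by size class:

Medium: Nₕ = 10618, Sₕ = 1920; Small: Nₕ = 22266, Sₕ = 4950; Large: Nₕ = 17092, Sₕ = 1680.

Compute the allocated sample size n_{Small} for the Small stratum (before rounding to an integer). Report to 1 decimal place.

478.7

Neyman allocation: nₕ = n·NₕSₕ / Σⱼ NⱼSⱼ.
Σ NⱼSⱼ = 10618·1920 + 22266·4950 + 17092·1680 = 1.5931782 × 10^8.
n_{Small} = 692·22266·4950 / (1.5931782 × 10^8) = 478.7.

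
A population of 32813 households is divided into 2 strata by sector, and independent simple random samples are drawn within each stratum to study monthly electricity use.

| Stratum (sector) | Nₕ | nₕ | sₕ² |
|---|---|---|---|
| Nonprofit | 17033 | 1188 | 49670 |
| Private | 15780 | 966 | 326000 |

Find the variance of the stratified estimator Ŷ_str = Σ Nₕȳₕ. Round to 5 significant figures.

Var(Ŷ_str) = Σₕ Nₕ²(1 − fₕ)sₕ²/nₕ.
Nonprofit: 17033²·(1 − 1188/17033)·49670/1188 = 1.1283949 × 10^10.
Private: 15780²·(1 − 966/15780)·326000/966 = 7.8889611 × 10^10.
Sum = 9.017356 × 10^10.

9.0174 × 10^10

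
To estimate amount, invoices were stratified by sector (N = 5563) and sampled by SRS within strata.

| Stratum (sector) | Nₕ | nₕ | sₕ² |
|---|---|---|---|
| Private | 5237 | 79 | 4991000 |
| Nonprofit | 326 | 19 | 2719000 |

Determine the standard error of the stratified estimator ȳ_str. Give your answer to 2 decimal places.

235.81

Var(ȳ_str) = Σₕ Wₕ²(1 − fₕ)sₕ²/nₕ with Wₕ = Nₕ/N, N = 5563.
Private: Wₕ = 0.94139853; term = 0.94139853²·(1 − 0.01508497)·4991000/79 = 55145.016.
Nonprofit: Wₕ = 0.05860147; term = 0.05860147²·(1 − 0.05828221)·2719000/19 = 462.80012.
Sum = 55607.816.
SE = √(55607.816) = 235.81.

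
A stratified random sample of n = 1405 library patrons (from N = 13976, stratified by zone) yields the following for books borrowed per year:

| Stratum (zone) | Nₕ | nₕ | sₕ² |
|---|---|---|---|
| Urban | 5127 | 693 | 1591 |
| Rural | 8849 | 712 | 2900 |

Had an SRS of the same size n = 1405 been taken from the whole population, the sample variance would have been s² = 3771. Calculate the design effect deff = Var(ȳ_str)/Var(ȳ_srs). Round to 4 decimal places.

Var(ȳ_str) = Σ Wₕ²(1−fₕ)sₕ²/nₕ with Wₕ = Nₕ/13976:
  Urban: (5127/13976)²·(1−693/5127)·1591/693 = 0.26719613
  Rural: (8849/13976)²·(1−712/8849)·2900/712 = 1.5014495
  → Var(ȳ_str) = 1.7686456.
Var(ȳ_srs) = (1 − 1405/13976)·3771/1405 = 2.4141661.
deff = 1.7686456 / 2.4141661 = 0.7326.

0.7326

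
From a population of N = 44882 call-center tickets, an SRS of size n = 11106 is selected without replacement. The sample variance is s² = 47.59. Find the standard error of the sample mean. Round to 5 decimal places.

0.05679

Under SRS without replacement, Var(ȳ) = (1 − f)·s²/n with f = n/N = 11106/44882 = 0.24744887.
Var(ȳ) = (1 − 0.24744887)·47.59/11106 = 0.75255113·0.0042850711 = 0.0032247351.
SE(ȳ) = √(0.0032247351) = 0.05679.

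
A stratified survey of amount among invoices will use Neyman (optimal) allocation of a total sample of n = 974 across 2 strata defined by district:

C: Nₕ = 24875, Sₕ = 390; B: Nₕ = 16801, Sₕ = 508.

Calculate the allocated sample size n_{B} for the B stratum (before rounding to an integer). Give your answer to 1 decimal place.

455.9

Neyman allocation: nₕ = n·NₕSₕ / Σⱼ NⱼSⱼ.
Σ NⱼSⱼ = 24875·390 + 16801·508 = 1.8236158 × 10^7.
n_{B} = 974·16801·508 / (1.8236158 × 10^7) = 455.9.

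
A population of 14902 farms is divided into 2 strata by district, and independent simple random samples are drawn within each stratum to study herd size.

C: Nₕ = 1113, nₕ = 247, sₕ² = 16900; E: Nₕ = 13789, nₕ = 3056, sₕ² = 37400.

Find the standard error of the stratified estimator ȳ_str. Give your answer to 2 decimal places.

2.91

Var(ȳ_str) = Σₕ Wₕ²(1 − fₕ)sₕ²/nₕ with Wₕ = Nₕ/N, N = 14902.
C: Wₕ = 0.07468796; term = 0.07468796²·(1 − 0.22192273)·16900/247 = 0.29697076.
E: Wₕ = 0.92531204; term = 0.92531204²·(1 − 0.22162593)·37400/3056 = 8.1561093.
Sum = 8.4530801.
SE = √(8.4530801) = 2.91.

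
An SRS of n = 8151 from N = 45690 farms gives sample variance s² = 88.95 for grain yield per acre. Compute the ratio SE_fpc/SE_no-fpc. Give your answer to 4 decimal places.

0.9064

f = n/N = 8151/45690 = 0.17839790.
SE_no-fpc = √(s²/n) = 0.10446421; SE_fpc = √((1−f)s²/n) = 0.094688732.
Ratio = √(1−f) = 0.90642269.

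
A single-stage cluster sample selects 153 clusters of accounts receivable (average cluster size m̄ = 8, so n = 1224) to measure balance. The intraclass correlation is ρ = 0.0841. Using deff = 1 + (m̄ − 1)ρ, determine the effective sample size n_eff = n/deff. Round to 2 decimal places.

770.44

deff = 1 + (8 − 1)·0.0841 = 1 + 0.5887 = 1.5887.
n_eff = 1224 / 1.5887 = 770.44.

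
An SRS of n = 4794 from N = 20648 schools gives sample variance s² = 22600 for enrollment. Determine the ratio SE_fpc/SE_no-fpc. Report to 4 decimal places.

f = n/N = 4794/20648 = 0.23217745.
SE_no-fpc = √(s²/n) = 2.1712269; SE_fpc = √((1−f)s²/n) = 1.9025481.
Ratio = √(1−f) = 0.87625484.

0.8763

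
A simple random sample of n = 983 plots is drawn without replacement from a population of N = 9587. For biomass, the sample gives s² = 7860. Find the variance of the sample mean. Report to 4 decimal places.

7.1761

Under SRS without replacement, Var(ȳ) = (1 − f)·s²/n with f = n/N = 983/9587 = 0.10253468.
Var(ȳ) = (1 − 0.10253468)·7860/983 = 0.89746532·7.9959308 = 7.1760706.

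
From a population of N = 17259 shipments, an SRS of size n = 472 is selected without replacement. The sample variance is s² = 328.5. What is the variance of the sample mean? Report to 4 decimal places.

0.6769

Under SRS without replacement, Var(ȳ) = (1 − f)·s²/n with f = n/N = 472/17259 = 0.02734805.
Var(ȳ) = (1 − 0.02734805)·328.5/472 = 0.97265195·0.69597458 = 0.67694103.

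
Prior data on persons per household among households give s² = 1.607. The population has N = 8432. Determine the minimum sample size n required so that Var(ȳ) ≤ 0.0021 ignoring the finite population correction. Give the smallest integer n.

Without fpc, n₀ = s²/D = 1.607/0.0021 = 765.2381.
Rounding up, n = 766.

766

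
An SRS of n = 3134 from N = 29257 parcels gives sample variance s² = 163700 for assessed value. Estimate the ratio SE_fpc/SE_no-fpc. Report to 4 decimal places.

f = n/N = 3134/29257 = 0.10711966.
SE_no-fpc = √(s²/n) = 7.2272794; SE_fpc = √((1−f)s²/n) = 6.8292258.
Ratio = √(1−f) = 0.94492346.

0.9449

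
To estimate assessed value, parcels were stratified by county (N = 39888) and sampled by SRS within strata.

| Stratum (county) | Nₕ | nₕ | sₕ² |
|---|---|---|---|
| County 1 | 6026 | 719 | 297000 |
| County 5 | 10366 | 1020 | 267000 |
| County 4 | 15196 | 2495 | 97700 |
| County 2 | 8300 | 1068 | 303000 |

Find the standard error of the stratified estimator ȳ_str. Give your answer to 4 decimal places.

6.3004

Var(ȳ_str) = Σₕ Wₕ²(1 − fₕ)sₕ²/nₕ with Wₕ = Nₕ/N, N = 39888.
County 1: Wₕ = 0.15107300; term = 0.15107300²·(1 − 0.11931630)·297000/719 = 8.3027364.
County 5: Wₕ = 0.25987766; term = 0.25987766²·(1 − 0.09839861)·267000/1020 = 15.939091.
County 4: Wₕ = 0.38096671; term = 0.38096671²·(1 − 0.16418794)·97700/2495 = 4.7501431.
County 2: Wₕ = 0.20808263; term = 0.20808263²·(1 − 0.12867470)·303000/1068 = 10.70344.
Sum = 39.695411.
SE = √(39.695411) = 6.3004.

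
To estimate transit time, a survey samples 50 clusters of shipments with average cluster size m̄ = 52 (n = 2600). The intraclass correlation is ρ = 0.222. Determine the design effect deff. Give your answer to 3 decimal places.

deff = 1 + (52 − 1)·0.222 = 1 + 11.322 = 12.322.

12.322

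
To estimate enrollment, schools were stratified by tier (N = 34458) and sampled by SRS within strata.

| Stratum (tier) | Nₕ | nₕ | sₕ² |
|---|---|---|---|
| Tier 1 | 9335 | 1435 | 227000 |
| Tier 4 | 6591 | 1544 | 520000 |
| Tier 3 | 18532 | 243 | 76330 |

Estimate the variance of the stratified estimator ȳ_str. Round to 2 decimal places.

108.93

Var(ȳ_str) = Σₕ Wₕ²(1 − fₕ)sₕ²/nₕ with Wₕ = Nₕ/N, N = 34458.
Tier 1: Wₕ = 0.27090951; term = 0.27090951²·(1 − 0.15372255)·227000/1435 = 9.8250606.
Tier 4: Wₕ = 0.19127634; term = 0.19127634²·(1 − 0.23425884)·520000/1544 = 9.4354047.
Tier 3: Wₕ = 0.53781415; term = 0.53781415²·(1 − 0.01311245)·76330/243 = 89.664619.
Sum = 108.92508.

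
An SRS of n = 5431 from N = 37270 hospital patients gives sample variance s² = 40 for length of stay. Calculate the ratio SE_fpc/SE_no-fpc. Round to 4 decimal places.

0.9243

f = n/N = 5431/37270 = 0.14572042.
SE_no-fpc = √(s²/n) = 0.085820313; SE_fpc = √((1−f)s²/n) = 0.079321352.
Ratio = √(1−f) = 0.92427246.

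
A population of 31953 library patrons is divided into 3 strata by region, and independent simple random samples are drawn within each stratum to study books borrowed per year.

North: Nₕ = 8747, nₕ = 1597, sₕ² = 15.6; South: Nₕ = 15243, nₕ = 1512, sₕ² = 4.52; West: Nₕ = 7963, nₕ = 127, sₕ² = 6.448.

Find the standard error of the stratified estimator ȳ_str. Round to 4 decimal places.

0.0657

Var(ȳ_str) = Σₕ Wₕ²(1 − fₕ)sₕ²/nₕ with Wₕ = Nₕ/N, N = 31953.
North: Wₕ = 0.27374581; term = 0.27374581²·(1 − 0.18257688)·15.6/1597 = 5.9835865 × 10^-4.
South: Wₕ = 0.47704441; term = 0.47704441²·(1 − 0.09919307)·4.52/1512 = 6.1282431 × 10^-4.
West: Wₕ = 0.24920978; term = 0.24920978²·(1 − 0.01594876)·6.448/127 = 0.00310291.
Sum = 0.004314093.
SE = √(0.004314093) = 0.0657.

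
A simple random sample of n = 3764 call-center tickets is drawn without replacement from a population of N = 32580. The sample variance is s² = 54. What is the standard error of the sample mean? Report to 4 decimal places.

0.1126

Under SRS without replacement, Var(ȳ) = (1 − f)·s²/n with f = n/N = 3764/32580 = 0.11553100.
Var(ȳ) = (1 − 0.11553100)·54/3764 = 0.88446900·0.01434644 = 0.012688981.
SE(ȳ) = √(0.012688981) = 0.1126.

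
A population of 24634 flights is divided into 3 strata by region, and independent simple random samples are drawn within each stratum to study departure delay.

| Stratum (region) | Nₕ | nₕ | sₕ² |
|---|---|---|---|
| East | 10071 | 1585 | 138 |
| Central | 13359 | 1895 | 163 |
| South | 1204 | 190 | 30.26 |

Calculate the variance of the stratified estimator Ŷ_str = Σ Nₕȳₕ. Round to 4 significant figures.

Var(Ŷ_str) = Σₕ Nₕ²(1 − fₕ)sₕ²/nₕ.
East: 10071²·(1 − 1585/10071)·138/1585 = 7.4408996 × 10^6.
Central: 13359²·(1 − 1895/13359)·163/1895 = 1.3173116 × 10^7.
South: 1204²·(1 − 190/1204)·30.26/190 = 194437.38.
Sum = 2.0808453 × 10^7.

2.081 × 10^7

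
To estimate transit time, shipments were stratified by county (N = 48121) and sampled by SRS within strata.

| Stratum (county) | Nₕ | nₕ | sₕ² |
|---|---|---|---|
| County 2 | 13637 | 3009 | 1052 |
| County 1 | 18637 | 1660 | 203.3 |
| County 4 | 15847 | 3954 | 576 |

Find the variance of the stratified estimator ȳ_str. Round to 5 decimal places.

Var(ȳ_str) = Σₕ Wₕ²(1 − fₕ)sₕ²/nₕ with Wₕ = Nₕ/N, N = 48121.
County 2: Wₕ = 0.28338979; term = 0.28338979²·(1 − 0.22064970)·1052/3009 = 0.021882385.
County 1: Wₕ = 0.38729453; term = 0.38729453²·(1 − 0.08907013)·203.3/1660 = 0.016733892.
County 4: Wₕ = 0.32931568; term = 0.32931568²·(1 − 0.24951095)·576/3954 = 0.011856459.
Sum = 0.050472736.

0.05047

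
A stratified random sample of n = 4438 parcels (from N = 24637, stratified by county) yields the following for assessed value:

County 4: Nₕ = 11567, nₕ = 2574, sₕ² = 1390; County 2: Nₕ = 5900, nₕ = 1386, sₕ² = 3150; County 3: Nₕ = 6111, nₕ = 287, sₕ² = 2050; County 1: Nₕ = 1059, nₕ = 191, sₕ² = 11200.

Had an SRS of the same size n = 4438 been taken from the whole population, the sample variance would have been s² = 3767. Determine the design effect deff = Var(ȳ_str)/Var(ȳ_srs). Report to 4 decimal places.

1.0057

Var(ȳ_str) = Σ Wₕ²(1−fₕ)sₕ²/nₕ with Wₕ = Nₕ/24637:
  County 4: (11567/24637)²·(1−2574/11567)·1390/2574 = 0.092545635
  County 2: (5900/24637)²·(1−1386/5900)·3150/1386 = 0.099720683
  County 3: (6111/24637)²·(1−287/6111)·2050/287 = 0.41882246
  County 1: (1059/24637)²·(1−191/1059)·11200/191 = 0.088802398
  → Var(ȳ_str) = 0.69989118.
Var(ȳ_srs) = (1 − 4438/24637)·3767/4438 = 0.69590566.
deff = 0.69989118 / 0.69590566 = 1.0057.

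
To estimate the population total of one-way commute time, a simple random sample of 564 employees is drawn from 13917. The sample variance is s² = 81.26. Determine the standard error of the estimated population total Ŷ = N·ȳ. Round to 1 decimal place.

5174.4

Var(Ŷ) = N²·Var(ȳ) = N²·(1 − n/N)·s²/n.
f = 564/13917 = 0.04052598; Var(ȳ) = 0.95947402·81.26/564 = 0.13823911.
Var(Ŷ) = 13917² · 0.13823911 = 2.677455 × 10^7.
SE(Ŷ) = √(2.677455 × 10^7) = 5174.4.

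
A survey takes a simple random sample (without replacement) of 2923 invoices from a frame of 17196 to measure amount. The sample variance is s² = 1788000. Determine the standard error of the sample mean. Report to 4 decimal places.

22.5327

Under SRS without replacement, Var(ȳ) = (1 − f)·s²/n with f = n/N = 2923/17196 = 0.16998139.
Var(ȳ) = (1 − 0.16998139)·1788000/2923 = 0.83001861·611.70031 = 507.72264.
SE(ȳ) = √(507.72264) = 22.5327.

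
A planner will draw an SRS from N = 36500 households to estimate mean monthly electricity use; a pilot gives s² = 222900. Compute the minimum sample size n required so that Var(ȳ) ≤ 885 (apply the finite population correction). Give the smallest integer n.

Without fpc, n₀ = s²/D = 222900/885 = 251.8644.
With fpc, (1 − n/N)·s²/n ≤ D requires n ≥ n₀/(1 + n₀/N) = 251.8644/(1 + 251.8644/36500) = 250.1383.
Rounding up, n = 251.

251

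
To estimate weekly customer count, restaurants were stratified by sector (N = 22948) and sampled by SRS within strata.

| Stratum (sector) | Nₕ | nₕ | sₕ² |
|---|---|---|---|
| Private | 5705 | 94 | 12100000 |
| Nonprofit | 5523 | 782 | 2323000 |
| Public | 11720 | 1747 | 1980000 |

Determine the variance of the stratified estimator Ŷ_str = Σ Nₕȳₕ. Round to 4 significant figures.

Var(Ŷ_str) = Σₕ Nₕ²(1 − fₕ)sₕ²/nₕ.
Private: 5705²·(1 − 94/5705)·12100000/94 = 4.1205334 × 10^12.
Nonprofit: 5523²·(1 − 782/5523)·2323000/782 = 7.7783495 × 10^10.
Public: 11720²·(1 − 1747/11720)·1980000/1747 = 1.324725 × 10^11.
Sum = 4.3307894 × 10^12.

4.331 × 10^12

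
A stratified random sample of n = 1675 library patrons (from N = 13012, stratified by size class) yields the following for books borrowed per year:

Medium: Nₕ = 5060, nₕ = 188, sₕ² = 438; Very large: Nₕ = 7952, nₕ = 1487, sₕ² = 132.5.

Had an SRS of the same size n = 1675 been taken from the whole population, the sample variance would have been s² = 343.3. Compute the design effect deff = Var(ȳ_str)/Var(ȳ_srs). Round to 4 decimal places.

2.0512

Var(ȳ_str) = Σ Wₕ²(1−fₕ)sₕ²/nₕ with Wₕ = Nₕ/13012:
  Medium: (5060/13012)²·(1−188/5060)·438/188 = 0.33922351
  Very large: (7952/13012)²·(1−1487/7952)·132.5/1487 = 0.027055882
  → Var(ȳ_str) = 0.36627939.
Var(ȳ_srs) = (1 − 1675/13012)·343.3/1675 = 0.17857189.
deff = 0.36627939 / 0.17857189 = 2.0512.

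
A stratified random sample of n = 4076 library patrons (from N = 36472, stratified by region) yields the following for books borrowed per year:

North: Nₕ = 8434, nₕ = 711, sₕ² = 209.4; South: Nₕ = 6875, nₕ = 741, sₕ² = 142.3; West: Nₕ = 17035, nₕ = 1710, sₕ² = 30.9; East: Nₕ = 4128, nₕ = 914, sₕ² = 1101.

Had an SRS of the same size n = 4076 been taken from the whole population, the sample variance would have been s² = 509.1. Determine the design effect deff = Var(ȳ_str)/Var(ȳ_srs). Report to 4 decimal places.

0.3251

Var(ȳ_str) = Σ Wₕ²(1−fₕ)sₕ²/nₕ with Wₕ = Nₕ/36472:
  North: (8434/36472)²·(1−711/8434)·209.4/711 = 0.014421404
  South: (6875/36472)²·(1−741/6875)·142.3/741 = 0.0060881313
  West: (17035/36472)²·(1−1710/17035)·30.9/1710 = 0.0035463846
  East: (4128/36472)²·(1−914/4128)·1101/914 = 0.01201455
  → Var(ȳ_str) = 0.03607047.
Var(ȳ_srs) = (1 − 4076/36472)·509.1/4076 = 0.11094321.
deff = 0.03607047 / 0.11094321 = 0.3251.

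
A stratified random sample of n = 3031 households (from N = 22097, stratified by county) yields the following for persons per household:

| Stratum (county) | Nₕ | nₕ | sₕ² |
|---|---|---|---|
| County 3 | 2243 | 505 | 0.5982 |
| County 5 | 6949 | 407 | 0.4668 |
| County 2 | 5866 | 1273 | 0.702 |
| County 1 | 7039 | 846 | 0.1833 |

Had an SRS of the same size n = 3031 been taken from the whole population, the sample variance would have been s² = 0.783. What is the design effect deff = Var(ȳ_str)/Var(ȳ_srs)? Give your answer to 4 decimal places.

0.7448

Var(ȳ_str) = Σ Wₕ²(1−fₕ)sₕ²/nₕ with Wₕ = Nₕ/22097:
  County 3: (2243/22097)²·(1−505/2243)·0.5982/505 = 9.4573061 × 10^-6
  County 5: (6949/22097)²·(1−407/6949)·0.4668/407 = 1.0678313 × 10^-4
  County 2: (5866/22097)²·(1−1273/5866)·0.702/1273 = 3.0428503 × 10^-5
  County 1: (7039/22097)²·(1−846/7039)·0.1833/846 = 1.9343609 × 10^-5
  → Var(ȳ_str) = 1.6601255 × 10^-4.
Var(ȳ_srs) = (1 − 3031/22097)·0.783/3031 = 2.2289591 × 10^-4.
deff = (1.6601255 × 10^-4) / (2.2289591 × 10^-4) = 0.7448.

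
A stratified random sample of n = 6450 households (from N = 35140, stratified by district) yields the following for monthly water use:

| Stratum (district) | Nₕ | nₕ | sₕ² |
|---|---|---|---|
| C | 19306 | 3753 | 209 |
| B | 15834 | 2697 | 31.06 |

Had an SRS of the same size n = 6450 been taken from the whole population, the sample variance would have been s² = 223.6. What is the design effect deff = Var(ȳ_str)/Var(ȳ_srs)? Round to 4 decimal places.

0.5470

Var(ȳ_str) = Σ Wₕ²(1−fₕ)sₕ²/nₕ with Wₕ = Nₕ/35140:
  C: (19306/35140)²·(1−3753/19306)·209/3753 = 0.013541622
  B: (15834/35140)²·(1−2697/15834)·31.06/2697 = 0.0019400094
  → Var(ȳ_str) = 0.015481631.
Var(ȳ_srs) = (1 − 6450/35140)·223.6/6450 = 0.028303548.
deff = 0.015481631 / 0.028303548 = 0.5470.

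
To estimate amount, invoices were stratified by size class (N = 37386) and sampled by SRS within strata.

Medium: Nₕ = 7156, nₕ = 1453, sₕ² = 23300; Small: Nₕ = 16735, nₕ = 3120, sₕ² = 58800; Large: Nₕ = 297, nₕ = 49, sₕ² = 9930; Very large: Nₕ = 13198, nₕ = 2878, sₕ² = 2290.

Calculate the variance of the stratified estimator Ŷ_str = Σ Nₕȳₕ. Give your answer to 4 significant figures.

5.072 × 10^9

Var(Ŷ_str) = Σₕ Nₕ²(1 − fₕ)sₕ²/nₕ.
Medium: 7156²·(1 − 1453/7156)·23300/1453 = 6.5443122 × 10^8.
Small: 16735²·(1 − 3120/16735)·58800/3120 = 4.2940401 × 10^9.
Large: 297²·(1 − 49/297)·9930/49 = 1.4926614 × 10^7.
Very large: 13198²·(1 − 2878/13198)·2290/2878 = 1.0837585 × 10^8.
Sum = 5.0717738 × 10^9.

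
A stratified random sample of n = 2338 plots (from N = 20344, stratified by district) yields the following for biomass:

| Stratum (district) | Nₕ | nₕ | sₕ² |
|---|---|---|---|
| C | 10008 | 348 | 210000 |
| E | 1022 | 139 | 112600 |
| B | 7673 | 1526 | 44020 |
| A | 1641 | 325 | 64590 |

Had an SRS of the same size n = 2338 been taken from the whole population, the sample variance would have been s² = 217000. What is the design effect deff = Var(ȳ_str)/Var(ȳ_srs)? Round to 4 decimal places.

Var(ȳ_str) = Σ Wₕ²(1−fₕ)sₕ²/nₕ with Wₕ = Nₕ/20344:
  C: (10008/20344)²·(1−348/10008)·210000/348 = 140.95867
  E: (1022/20344)²·(1−139/1022)·112600/139 = 1.766292
  B: (7673/20344)²·(1−1526/7673)·44020/1526 = 3.2873899
  A: (1641/20344)²·(1−325/1641)·64590/325 = 1.0369879
  → Var(ȳ_str) = 147.04934.
Var(ȳ_srs) = (1 − 2338/20344)·217000/2338 = 82.147836.
deff = 147.04934 / 82.147836 = 1.7901.

1.7901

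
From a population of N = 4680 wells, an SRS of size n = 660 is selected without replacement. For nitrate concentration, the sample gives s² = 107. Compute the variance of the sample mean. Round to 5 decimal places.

0.13926

Under SRS without replacement, Var(ȳ) = (1 − f)·s²/n with f = n/N = 660/4680 = 0.14102564.
Var(ȳ) = (1 − 0.14102564)·107/660 = 0.85897436·0.16212121 = 0.13925796.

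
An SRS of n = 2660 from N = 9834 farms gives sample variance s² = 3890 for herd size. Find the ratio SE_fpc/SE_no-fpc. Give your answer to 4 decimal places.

f = n/N = 2660/9834 = 0.27049014.
SE_no-fpc = √(s²/n) = 1.2092998; SE_fpc = √((1−f)s²/n) = 1.0328793.
Ratio = √(1−f) = 0.85411350.

0.8541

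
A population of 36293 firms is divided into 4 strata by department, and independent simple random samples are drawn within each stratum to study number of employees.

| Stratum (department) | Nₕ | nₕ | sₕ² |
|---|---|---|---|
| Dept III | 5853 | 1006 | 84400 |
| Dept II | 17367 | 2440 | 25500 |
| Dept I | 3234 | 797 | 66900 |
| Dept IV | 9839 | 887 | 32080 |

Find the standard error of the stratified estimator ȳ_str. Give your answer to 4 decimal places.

2.6047

Var(ȳ_str) = Σₕ Wₕ²(1 − fₕ)sₕ²/nₕ with Wₕ = Nₕ/N, N = 36293.
Dept III: Wₕ = 0.16127077; term = 0.16127077²·(1 − 0.17187767)·84400/1006 = 1.8069672.
Dept II: Wₕ = 0.47852203; term = 0.47852203²·(1 − 0.14049634)·25500/2440 = 2.0568468.
Dept I: Wₕ = 0.08910809; term = 0.08910809²·(1 − 0.24644403)·66900/797 = 0.50224729.
Dept IV: Wₕ = 0.27109911; term = 0.27109911²·(1 − 0.09015144)·32080/887 = 2.418444.
Sum = 6.7845053.
SE = √(6.7845053) = 2.6047.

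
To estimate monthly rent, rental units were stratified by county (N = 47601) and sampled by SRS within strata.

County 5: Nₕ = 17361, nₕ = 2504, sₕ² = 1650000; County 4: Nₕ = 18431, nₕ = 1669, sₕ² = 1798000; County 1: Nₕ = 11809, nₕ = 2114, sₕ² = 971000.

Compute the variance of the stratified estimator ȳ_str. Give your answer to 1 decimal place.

Var(ȳ_str) = Σₕ Wₕ²(1 − fₕ)sₕ²/nₕ with Wₕ = Nₕ/N, N = 47601.
County 5: Wₕ = 0.36471923; term = 0.36471923²·(1 − 0.14423132)·1650000/2504 = 75.010719.
County 4: Wₕ = 0.38719775; term = 0.38719775²·(1 − 0.09055396)·1798000/1669 = 146.88449.
County 1: Wₕ = 0.24808302; term = 0.24808302²·(1 − 0.17901600)·971000/2114 = 23.208284.
Sum = 245.10349.

245.1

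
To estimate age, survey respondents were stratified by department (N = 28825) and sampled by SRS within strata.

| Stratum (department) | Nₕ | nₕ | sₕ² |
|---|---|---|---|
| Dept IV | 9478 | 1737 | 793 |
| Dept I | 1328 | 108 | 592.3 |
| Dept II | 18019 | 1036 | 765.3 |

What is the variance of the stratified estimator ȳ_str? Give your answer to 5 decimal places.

Var(ȳ_str) = Σₕ Wₕ²(1 − fₕ)sₕ²/nₕ with Wₕ = Nₕ/N, N = 28825.
Dept IV: Wₕ = 0.32881180; term = 0.32881180²·(1 − 0.18326651)·793/1737 = 0.040313315.
Dept I: Wₕ = 0.04607112; term = 0.04607112²·(1 − 0.08132530)·592.3/108 = 0.010693928.
Dept II: Wₕ = 0.62511709; term = 0.62511709²·(1 − 0.05749487)·765.3/1036 = 0.2720686.
Sum = 0.32307584.

0.32308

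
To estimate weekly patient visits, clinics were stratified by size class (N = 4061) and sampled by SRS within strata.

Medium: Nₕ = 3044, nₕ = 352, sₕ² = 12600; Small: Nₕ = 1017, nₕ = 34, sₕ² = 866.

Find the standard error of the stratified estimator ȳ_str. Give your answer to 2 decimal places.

Var(ȳ_str) = Σₕ Wₕ²(1 − fₕ)sₕ²/nₕ with Wₕ = Nₕ/N, N = 4061.
Medium: Wₕ = 0.74956907; term = 0.74956907²·(1 − 0.11563732)·12600/352 = 17.786136.
Small: Wₕ = 0.25043093; term = 0.25043093²·(1 − 0.03343166)·866/34 = 1.5440006.
Sum = 19.330137.
SE = √(19.330137) = 4.40.

4.40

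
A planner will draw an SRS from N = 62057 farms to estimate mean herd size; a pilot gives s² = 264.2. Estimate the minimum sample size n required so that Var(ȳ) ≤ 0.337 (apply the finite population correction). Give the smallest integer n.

775

Without fpc, n₀ = s²/D = 264.2/0.337 = 783.9763.
With fpc, (1 − n/N)·s²/n ≤ D requires n ≥ n₀/(1 + n₀/N) = 783.9763/(1 + 783.9763/62057) = 774.1958.
Rounding up, n = 775.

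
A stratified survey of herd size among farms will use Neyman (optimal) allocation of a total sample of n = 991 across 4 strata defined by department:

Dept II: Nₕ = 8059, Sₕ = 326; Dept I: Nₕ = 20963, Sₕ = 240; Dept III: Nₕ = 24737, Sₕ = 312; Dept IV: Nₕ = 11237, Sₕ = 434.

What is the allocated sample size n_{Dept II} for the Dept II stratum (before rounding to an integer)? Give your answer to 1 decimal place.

Neyman allocation: nₕ = n·NₕSₕ / Σⱼ NⱼSⱼ.
Σ NⱼSⱼ = 8059·326 + 20963·240 + 24737·312 + 11237·434 = 2.0253156 × 10^7.
n_{Dept II} = 991·8059·326 / (2.0253156 × 10^7) = 128.6.

128.6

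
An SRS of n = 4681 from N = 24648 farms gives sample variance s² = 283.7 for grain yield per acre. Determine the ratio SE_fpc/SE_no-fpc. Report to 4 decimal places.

0.9000

f = n/N = 4681/24648 = 0.18991399.
SE_no-fpc = √(s²/n) = 0.2461843; SE_fpc = √((1−f)s²/n) = 0.22157763.
Ratio = √(1−f) = 0.90004778.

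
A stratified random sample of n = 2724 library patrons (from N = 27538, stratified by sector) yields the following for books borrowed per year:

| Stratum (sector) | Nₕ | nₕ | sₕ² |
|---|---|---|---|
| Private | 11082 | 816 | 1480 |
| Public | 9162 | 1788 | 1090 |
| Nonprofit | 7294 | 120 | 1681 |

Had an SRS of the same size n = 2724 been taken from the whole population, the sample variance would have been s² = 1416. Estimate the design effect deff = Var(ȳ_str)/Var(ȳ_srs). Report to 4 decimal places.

2.7605

Var(ȳ_str) = Σ Wₕ²(1−fₕ)sₕ²/nₕ with Wₕ = Nₕ/27538:
  Private: (11082/27538)²·(1−816/11082)·1480/816 = 0.27209851
  Public: (9162/27538)²·(1−1788/9162)·1090/1788 = 0.054310977
  Nonprofit: (7294/27538)²·(1−120/7294)·1681/120 = 0.96660449
  → Var(ȳ_str) = 1.293014.
Var(ȳ_srs) = (1 − 2724/27538)·1416/2724 = 0.46840393.
deff = 1.293014 / 0.46840393 = 2.7605.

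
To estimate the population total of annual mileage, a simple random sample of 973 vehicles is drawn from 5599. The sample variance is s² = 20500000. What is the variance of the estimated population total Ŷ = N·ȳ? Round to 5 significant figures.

Var(Ŷ) = N²·Var(ȳ) = N²·(1 − n/N)·s²/n.
f = 973/5599 = 0.17378103; Var(ȳ) = 0.82621897·20500000/973 = 17407.491.
Var(Ŷ) = 5599² · 17407.491 = 5.4570397 × 10^11.

5.4570 × 10^11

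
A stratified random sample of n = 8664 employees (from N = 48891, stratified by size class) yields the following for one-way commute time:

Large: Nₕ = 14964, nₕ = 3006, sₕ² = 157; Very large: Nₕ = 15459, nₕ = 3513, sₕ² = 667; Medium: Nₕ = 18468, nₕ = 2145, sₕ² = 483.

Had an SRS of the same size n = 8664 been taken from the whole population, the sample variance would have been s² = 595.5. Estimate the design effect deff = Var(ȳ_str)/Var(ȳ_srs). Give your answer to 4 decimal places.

0.8307

Var(ȳ_str) = Σ Wₕ²(1−fₕ)sₕ²/nₕ with Wₕ = Nₕ/48891:
  Large: (14964/48891)²·(1−3006/14964)·157/3006 = 0.0039098409
  Very large: (15459/48891)²·(1−3513/15459)·667/3513 = 0.014668772
  Medium: (18468/48891)²·(1−2145/18468)·483/2145 = 0.028397613
  → Var(ȳ_str) = 0.046976226.
Var(ȳ_srs) = (1 − 8664/48891)·595.5/8664 = 0.056552531.
deff = 0.046976226 / 0.056552531 = 0.8307.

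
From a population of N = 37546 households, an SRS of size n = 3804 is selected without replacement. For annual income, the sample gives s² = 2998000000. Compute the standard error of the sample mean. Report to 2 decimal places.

841.59

Under SRS without replacement, Var(ȳ) = (1 − f)·s²/n with f = n/N = 3804/37546 = 0.10131572.
Var(ȳ) = (1 − 0.10131572)·2998000000/3804 = 0.89868428·788117.77 = 708269.05.
SE(ȳ) = √(708269.05) = 841.59.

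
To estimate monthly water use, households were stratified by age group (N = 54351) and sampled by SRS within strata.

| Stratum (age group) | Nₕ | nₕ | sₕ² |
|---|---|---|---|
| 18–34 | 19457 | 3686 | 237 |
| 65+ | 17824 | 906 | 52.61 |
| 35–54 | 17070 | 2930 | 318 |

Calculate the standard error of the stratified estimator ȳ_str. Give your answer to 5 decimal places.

Var(ȳ_str) = Σₕ Wₕ²(1 − fₕ)sₕ²/nₕ with Wₕ = Nₕ/N, N = 54351.
18–34: Wₕ = 0.35798789; term = 0.35798789²·(1 − 0.18944339)·237/3686 = 0.0066790247.
65+: Wₕ = 0.32794245; term = 0.32794245²·(1 − 0.05083034)·52.61/906 = 0.0059276045.
35–54: Wₕ = 0.31406966; term = 0.31406966²·(1 − 0.17164616)·318/2930 = 0.0088680341.
Sum = 0.021474663.
SE = √(0.021474663) = 0.14654.

0.14654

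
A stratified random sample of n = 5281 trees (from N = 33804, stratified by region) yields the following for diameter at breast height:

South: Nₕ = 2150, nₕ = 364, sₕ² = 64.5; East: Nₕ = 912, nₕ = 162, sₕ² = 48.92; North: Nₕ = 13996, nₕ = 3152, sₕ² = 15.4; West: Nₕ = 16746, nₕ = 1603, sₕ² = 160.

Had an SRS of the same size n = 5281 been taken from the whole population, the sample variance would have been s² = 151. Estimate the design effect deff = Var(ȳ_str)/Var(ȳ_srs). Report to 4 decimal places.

0.9772

Var(ȳ_str) = Σ Wₕ²(1−fₕ)sₕ²/nₕ with Wₕ = Nₕ/33804:
  South: (2150/33804)²·(1−364/2150)·64.5/364 = 5.9544556 × 10^-4
  East: (912/33804)²·(1−162/912)·48.92/162 = 1.8075543 × 10^-4
  North: (13996/33804)²·(1−3152/13996)·15.4/3152 = 6.4892091 × 10^-4
  West: (16746/33804)²·(1−1603/16746)·160/1603 = 0.022149977
  → Var(ȳ_str) = 0.023575099.
Var(ȳ_srs) = (1 − 5281/33804)·151/5281 = 0.024126143.
deff = 0.023575099 / 0.024126143 = 0.9772.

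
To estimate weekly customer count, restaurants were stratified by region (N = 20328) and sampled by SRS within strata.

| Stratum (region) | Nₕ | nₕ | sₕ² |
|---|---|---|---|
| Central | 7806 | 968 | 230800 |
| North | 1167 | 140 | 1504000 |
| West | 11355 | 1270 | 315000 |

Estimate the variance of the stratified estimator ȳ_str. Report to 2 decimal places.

130.69

Var(ȳ_str) = Σₕ Wₕ²(1 − fₕ)sₕ²/nₕ with Wₕ = Nₕ/N, N = 20328.
Central: Wₕ = 0.38400236; term = 0.38400236²·(1 − 0.12400717)·230800/968 = 30.798445.
North: Wₕ = 0.05740850; term = 0.05740850²·(1 − 0.11996572)·1504000/140 = 31.158159.
West: Wₕ = 0.55858914; term = 0.55858914²·(1 − 0.11184500)·315000/1270 = 68.735417.
Sum = 130.69202.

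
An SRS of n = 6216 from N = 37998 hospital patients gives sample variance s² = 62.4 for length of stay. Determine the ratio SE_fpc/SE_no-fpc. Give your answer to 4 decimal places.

f = n/N = 6216/37998 = 0.16358756.
SE_no-fpc = √(s²/n) = 0.10019286; SE_fpc = √((1−f)s²/n) = 0.091631972.
Ratio = √(1−f) = 0.91455587.

0.9146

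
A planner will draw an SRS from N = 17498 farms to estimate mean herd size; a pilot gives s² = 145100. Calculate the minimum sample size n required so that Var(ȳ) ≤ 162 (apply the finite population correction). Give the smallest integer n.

853

Without fpc, n₀ = s²/D = 145100/162 = 895.6790.
With fpc, (1 − n/N)·s²/n ≤ D requires n ≥ n₀/(1 + n₀/N) = 895.6790/(1 + 895.6790/17498) = 852.0640.
Rounding up, n = 853.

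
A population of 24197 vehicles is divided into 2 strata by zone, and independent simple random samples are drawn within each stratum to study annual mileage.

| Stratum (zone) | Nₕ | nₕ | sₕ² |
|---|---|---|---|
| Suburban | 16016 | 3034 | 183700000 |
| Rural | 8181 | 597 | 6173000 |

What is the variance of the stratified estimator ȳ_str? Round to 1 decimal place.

Var(ȳ_str) = Σₕ Wₕ²(1 − fₕ)sₕ²/nₕ with Wₕ = Nₕ/N, N = 24197.
Suburban: Wₕ = 0.66190024; term = 0.66190024²·(1 − 0.18943556)·183700000/3034 = 21501.373.
Rural: Wₕ = 0.33809976; term = 0.33809976²·(1 − 0.07297396)·6173000/597 = 1095.7302.
Sum = 22597.103.

22597.1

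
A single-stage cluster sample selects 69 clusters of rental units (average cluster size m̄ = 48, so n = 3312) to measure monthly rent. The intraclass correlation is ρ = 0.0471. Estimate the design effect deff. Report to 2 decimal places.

deff = 1 + (48 − 1)·0.0471 = 1 + 2.2137 = 3.2137.

3.21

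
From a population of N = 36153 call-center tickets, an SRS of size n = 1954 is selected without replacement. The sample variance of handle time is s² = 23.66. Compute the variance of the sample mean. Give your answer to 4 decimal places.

0.0115

Under SRS without replacement, Var(ȳ) = (1 − f)·s²/n with f = n/N = 1954/36153 = 0.05404807.
Var(ȳ) = (1 − 0.05404807)·23.66/1954 = 0.94595193·0.012108495 = 0.011454055.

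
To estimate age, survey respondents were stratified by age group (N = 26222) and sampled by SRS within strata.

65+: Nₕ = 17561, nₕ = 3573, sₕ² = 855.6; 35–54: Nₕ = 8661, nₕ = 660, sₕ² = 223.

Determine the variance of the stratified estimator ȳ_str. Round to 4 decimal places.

0.1196

Var(ȳ_str) = Σₕ Wₕ²(1 − fₕ)sₕ²/nₕ with Wₕ = Nₕ/N, N = 26222.
65+: Wₕ = 0.66970483; term = 0.66970483²·(1 − 0.20346222)·855.6/3573 = 0.085548224.
35–54: Wₕ = 0.33029517; term = 0.33029517²·(1 − 0.07620367)·223/660 = 0.03405192.
Sum = 0.11960014.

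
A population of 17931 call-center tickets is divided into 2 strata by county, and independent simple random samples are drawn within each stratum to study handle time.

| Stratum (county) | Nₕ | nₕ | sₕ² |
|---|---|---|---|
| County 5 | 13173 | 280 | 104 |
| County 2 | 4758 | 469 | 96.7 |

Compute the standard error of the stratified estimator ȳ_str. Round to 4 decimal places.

0.4575

Var(ȳ_str) = Σₕ Wₕ²(1 − fₕ)sₕ²/nₕ with Wₕ = Nₕ/N, N = 17931.
County 5: Wₕ = 0.73464949; term = 0.73464949²·(1 − 0.02125560)·104/280 = 0.19620269.
County 2: Wₕ = 0.26535051; term = 0.26535051²·(1 − 0.09857083)·96.7/469 = 0.013086548.
Sum = 0.20928924.
SE = √(0.20928924) = 0.4575.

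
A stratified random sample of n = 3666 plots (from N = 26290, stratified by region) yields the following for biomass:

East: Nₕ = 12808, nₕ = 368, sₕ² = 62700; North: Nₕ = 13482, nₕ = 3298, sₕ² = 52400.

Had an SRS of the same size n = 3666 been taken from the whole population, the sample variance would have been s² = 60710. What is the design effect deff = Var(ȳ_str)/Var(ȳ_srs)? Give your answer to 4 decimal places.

2.9776

Var(ȳ_str) = Σ Wₕ²(1−fₕ)sₕ²/nₕ with Wₕ = Nₕ/26290:
  East: (12808/26290)²·(1−368/12808)·62700/368 = 39.277175
  North: (13482/26290)²·(1−3298/13482)·52400/3298 = 3.1562557
  → Var(ȳ_str) = 42.433431.
Var(ȳ_srs) = (1 − 3666/26290)·60710/3666 = 14.251041.
deff = 42.433431 / 14.251041 = 2.9776.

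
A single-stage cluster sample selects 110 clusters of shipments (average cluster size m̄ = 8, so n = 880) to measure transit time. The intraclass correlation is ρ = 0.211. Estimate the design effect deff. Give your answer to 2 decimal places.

deff = 1 + (8 − 1)·0.211 = 1 + 1.477 = 2.477.

2.48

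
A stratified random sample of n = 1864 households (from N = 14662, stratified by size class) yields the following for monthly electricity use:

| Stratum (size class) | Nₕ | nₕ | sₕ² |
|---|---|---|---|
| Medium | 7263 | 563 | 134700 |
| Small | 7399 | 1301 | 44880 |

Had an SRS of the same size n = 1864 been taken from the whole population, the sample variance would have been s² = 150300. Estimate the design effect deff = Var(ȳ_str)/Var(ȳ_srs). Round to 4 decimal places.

0.8724

Var(ȳ_str) = Σ Wₕ²(1−fₕ)sₕ²/nₕ with Wₕ = Nₕ/14662:
  Medium: (7263/14662)²·(1−563/7263)·134700/563 = 54.158125
  Small: (7399/14662)²·(1−1301/7399)·44880/1301 = 7.2401834
  → Var(ȳ_str) = 61.398308.
Var(ȳ_srs) = (1 − 1864/14662)·150300/1864 = 70.382058.
deff = 61.398308 / 70.382058 = 0.8724.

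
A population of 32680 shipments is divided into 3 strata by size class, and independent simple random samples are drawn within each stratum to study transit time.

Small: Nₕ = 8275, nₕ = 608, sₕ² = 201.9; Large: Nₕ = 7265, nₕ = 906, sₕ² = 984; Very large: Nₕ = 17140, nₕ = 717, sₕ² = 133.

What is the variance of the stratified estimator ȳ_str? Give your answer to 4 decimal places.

Var(ȳ_str) = Σₕ Wₕ²(1 − fₕ)sₕ²/nₕ with Wₕ = Nₕ/N, N = 32680.
Small: Wₕ = 0.25321297; term = 0.25321297²·(1 − 0.07347432)·201.9/608 = 0.019727048.
Large: Wₕ = 0.22230722; term = 0.22230722²·(1 − 0.12470750)·984/906 = 0.04698154.
Very large: Wₕ = 0.52447980; term = 0.52447980²·(1 − 0.04183197)·133/717 = 0.048891313.
Sum = 0.1155999.

0.1156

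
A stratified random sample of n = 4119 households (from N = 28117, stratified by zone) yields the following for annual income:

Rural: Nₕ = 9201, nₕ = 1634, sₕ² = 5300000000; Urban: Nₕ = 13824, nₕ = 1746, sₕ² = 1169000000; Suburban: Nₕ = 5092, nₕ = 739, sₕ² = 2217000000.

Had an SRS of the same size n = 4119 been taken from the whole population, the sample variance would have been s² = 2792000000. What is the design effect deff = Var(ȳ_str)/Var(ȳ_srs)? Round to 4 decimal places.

Var(ȳ_str) = Σ Wₕ²(1−fₕ)sₕ²/nₕ with Wₕ = Nₕ/28117:
  Rural: (9201/28117)²·(1−1634/9201)·5300000000/1634 = 285656.84
  Urban: (13824/28117)²·(1−1746/13824)·1169000000/1746 = 141403.79
  Suburban: (5092/28117)²·(1−739/5092)·2217000000/739 = 84112.464
  → Var(ȳ_str) = 511173.09.
Var(ȳ_srs) = (1 − 4119/28117)·2792000000/4119 = 578535.07.
deff = 511173.09 / 578535.07 = 0.8836.

0.8836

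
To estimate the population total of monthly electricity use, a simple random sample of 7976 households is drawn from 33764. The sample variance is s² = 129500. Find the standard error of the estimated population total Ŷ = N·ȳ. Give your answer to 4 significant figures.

Var(Ŷ) = N²·Var(ȳ) = N²·(1 − n/N)·s²/n.
f = 7976/33764 = 0.23622794; Var(ȳ) = 0.76377206·129500/7976 = 12.400763.
Var(Ŷ) = 33764² · 12.400763 = 1.4136965 × 10^10.
SE(Ŷ) = √(1.4136965 × 10^10) = 118900.

118900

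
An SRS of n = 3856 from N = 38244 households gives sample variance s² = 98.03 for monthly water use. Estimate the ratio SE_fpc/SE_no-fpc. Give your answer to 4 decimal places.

0.9482

f = n/N = 3856/38244 = 0.10082627.
SE_no-fpc = √(s²/n) = 0.15944503; SE_fpc = √((1−f)s²/n) = 0.15119339.
Ratio = √(1−f) = 0.94824771.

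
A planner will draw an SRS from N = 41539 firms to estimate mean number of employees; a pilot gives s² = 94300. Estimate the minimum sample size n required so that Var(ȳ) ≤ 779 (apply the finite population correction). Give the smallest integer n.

Without fpc, n₀ = s²/D = 94300/779 = 121.0526.
With fpc, (1 − n/N)·s²/n ≤ D requires n ≥ n₀/(1 + n₀/N) = 121.0526/(1 + 121.0526/41539) = 120.7009.
Rounding up, n = 121.

121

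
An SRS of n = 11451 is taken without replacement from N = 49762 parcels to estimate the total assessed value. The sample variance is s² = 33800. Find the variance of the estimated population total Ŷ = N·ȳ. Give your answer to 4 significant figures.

5.627 × 10^9

Var(Ŷ) = N²·Var(ȳ) = N²·(1 − n/N)·s²/n.
f = 11451/49762 = 0.23011535; Var(ȳ) = 0.76988465·33800/11451 = 2.2724741.
Var(Ŷ) = 49762² · 2.2724741 = 5.6272291 × 10^9.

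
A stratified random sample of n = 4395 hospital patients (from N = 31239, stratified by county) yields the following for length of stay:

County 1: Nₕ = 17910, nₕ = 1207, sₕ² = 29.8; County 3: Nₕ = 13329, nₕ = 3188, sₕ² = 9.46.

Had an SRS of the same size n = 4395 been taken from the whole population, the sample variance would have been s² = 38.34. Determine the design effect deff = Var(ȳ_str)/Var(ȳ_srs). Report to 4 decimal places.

Var(ȳ_str) = Σ Wₕ²(1−fₕ)sₕ²/nₕ with Wₕ = Nₕ/31239:
  County 1: (17910/31239)²·(1−1207/17910)·29.8/1207 = 0.0075684129
  County 3: (13329/31239)²·(1−3188/13329)·9.46/3188 = 4.110143 × 10^-4
  → Var(ȳ_str) = 0.0079794272.
Var(ȳ_srs) = (1 − 4395/31239)·38.34/4395 = 0.0074962375.
deff = 0.0079794272 / 0.0074962375 = 1.0645.

1.0645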